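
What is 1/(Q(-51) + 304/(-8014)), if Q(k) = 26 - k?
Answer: 4007/308387 ≈ 0.012993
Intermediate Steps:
1/(Q(-51) + 304/(-8014)) = 1/((26 - 1*(-51)) + 304/(-8014)) = 1/((26 + 51) + 304*(-1/8014)) = 1/(77 - 152/4007) = 1/(308387/4007) = 4007/308387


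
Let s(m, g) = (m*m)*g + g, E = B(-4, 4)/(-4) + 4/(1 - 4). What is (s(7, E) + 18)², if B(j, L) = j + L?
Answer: 21316/9 ≈ 2368.4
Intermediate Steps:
B(j, L) = L + j
E = -4/3 (E = (4 - 4)/(-4) + 4/(1 - 4) = 0*(-¼) + 4/(-3) = 0 + 4*(-⅓) = 0 - 4/3 = -4/3 ≈ -1.3333)
s(m, g) = g + g*m² (s(m, g) = m²*g + g = g*m² + g = g + g*m²)
(s(7, E) + 18)² = (-4*(1 + 7²)/3 + 18)² = (-4*(1 + 49)/3 + 18)² = (-4/3*50 + 18)² = (-200/3 + 18)² = (-146/3)² = 21316/9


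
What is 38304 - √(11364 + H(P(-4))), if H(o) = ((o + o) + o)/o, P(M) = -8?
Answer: 38304 - 3*√1263 ≈ 38197.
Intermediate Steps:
H(o) = 3 (H(o) = (2*o + o)/o = (3*o)/o = 3)
38304 - √(11364 + H(P(-4))) = 38304 - √(11364 + 3) = 38304 - √11367 = 38304 - 3*√1263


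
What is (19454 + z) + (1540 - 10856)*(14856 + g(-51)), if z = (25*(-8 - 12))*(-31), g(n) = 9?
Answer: -138447386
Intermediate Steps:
z = 15500 (z = (25*(-20))*(-31) = -500*(-31) = 15500)
(19454 + z) + (1540 - 10856)*(14856 + g(-51)) = (19454 + 15500) + (1540 - 10856)*(14856 + 9) = 34954 - 9316*14865 = 34954 - 138482340 = -138447386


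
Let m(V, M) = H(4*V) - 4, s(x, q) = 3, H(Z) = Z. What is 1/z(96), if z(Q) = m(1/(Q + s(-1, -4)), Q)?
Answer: -99/392 ≈ -0.25255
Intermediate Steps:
m(V, M) = -4 + 4*V (m(V, M) = 4*V - 4 = -4 + 4*V)
z(Q) = -4 + 4/(3 + Q) (z(Q) = -4 + 4/(Q + 3) = -4 + 4/(3 + Q))
1/z(96) = 1/(4*(-2 - 1*96)/(3 + 96)) = 1/(4*(-2 - 96)/99) = 1/(4*(1/99)*(-98)) = 1/(-392/99) = -99/392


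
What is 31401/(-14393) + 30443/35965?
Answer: -691170866/517644245 ≈ -1.3352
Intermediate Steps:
31401/(-14393) + 30443/35965 = 31401*(-1/14393) + 30443*(1/35965) = -31401/14393 + 30443/35965 = -691170866/517644245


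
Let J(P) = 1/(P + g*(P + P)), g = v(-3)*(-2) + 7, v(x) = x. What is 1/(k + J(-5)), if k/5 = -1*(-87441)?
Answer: 135/59022674 ≈ 2.2873e-6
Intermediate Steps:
k = 437205 (k = 5*(-1*(-87441)) = 5*87441 = 437205)
g = 13 (g = -3*(-2) + 7 = 6 + 7 = 13)
J(P) = 1/(27*P) (J(P) = 1/(P + 13*(P + P)) = 1/(P + 13*(2*P)) = 1/(P + 26*P) = 1/(27*P))
1/(k + J(-5)) = 1/(437205 + (1/27)/(-5)) = 1/(437205 + (1/27)*(-1/5)) = 1/(437205 - 1/135) = 1/(59022674/135) = 135/59022674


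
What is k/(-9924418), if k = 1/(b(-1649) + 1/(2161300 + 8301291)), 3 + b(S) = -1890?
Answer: 10462591/196559894354318516 ≈ 5.3229e-11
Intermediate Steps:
b(S) = -1893 (b(S) = -3 - 1890 = -1893)
k = -10462591/19805684762 (k = 1/(-1893 + 1/(2161300 + 8301291)) = 1/(-1893 + 1/10462591) = 1/(-19805684762/10462591) = -10462591/19805684762 ≈ -0.00052826)
k/(-9924418) = -10462591/19805684762/(-9924418) = -10462591/19805684762*(-1/9924418) = 10462591/196559894354318516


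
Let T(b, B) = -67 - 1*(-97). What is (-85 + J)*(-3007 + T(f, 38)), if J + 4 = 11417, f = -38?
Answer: -33723456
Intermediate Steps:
T(b, B) = 30 (T(b, B) = -67 + 97 = 30)
J = 11413 (J = -4 + 11417 = 11413)
(-85 + J)*(-3007 + T(f, 38)) = (-85 + 11413)*(-3007 + 30) = 11328*(-2977) = -33723456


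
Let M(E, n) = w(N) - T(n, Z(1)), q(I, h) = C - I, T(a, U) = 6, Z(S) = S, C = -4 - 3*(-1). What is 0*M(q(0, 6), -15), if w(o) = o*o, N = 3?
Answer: 0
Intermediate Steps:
C = -1 (C = -4 + 3 = -1)
w(o) = o**2
q(I, h) = -1 - I
M(E, n) = 3 (M(E, n) = 3**2 - 1*6 = 9 - 6 = 3)
0*M(q(0, 6), -15) = 0*3 = 0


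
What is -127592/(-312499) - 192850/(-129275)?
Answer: 3070395518/1615932329 ≈ 1.9001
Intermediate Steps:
-127592/(-312499) - 192850/(-129275) = -127592*(-1/312499) - 192850*(-1/129275) = 127592/312499 + 7714/5171 = 3070395518/1615932329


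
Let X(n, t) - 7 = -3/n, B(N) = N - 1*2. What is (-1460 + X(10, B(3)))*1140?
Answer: -1656762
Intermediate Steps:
B(N) = -2 + N (B(N) = N - 2 = -2 + N)
X(n, t) = 7 - 3/n
(-1460 + X(10, B(3)))*1140 = (-1460 + (7 - 3/10))*1140 = (-1460 + 67/10)*1140 = -14533/10*1140 = -1656762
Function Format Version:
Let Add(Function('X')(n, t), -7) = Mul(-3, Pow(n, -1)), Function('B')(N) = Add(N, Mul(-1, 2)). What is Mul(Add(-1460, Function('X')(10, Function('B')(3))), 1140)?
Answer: -1656762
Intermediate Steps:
Function('B')(N) = Add(-2, N) (Function('B')(N) = Add(N, -2) = Add(-2, N))
Function('X')(n, t) = Add(7, Mul(-3, Pow(n, -1)))
Mul(Add(-1460, Function('X')(10, Function('B')(3))), 1140) = Mul(Add(-1460, Add(7, Mul(-3, Pow(10, -1)))), 1140) = Mul(Add(-1460, Add(7, Mul(-3, Rational(1, 10)))), 1140) = Mul(Add(-1460, Add(7, Rational(-3, 10))), 1140) = Mul(Add(-1460, Rational(67, 10)), 1140) = Mul(Rational(-14533, 10), 1140) = -1656762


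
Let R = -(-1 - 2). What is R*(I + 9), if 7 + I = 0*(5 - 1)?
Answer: 6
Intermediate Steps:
R = 3 (R = -1*(-3) = 3)
I = -7 (I = -7 + 0*(5 - 1) = -7 + 0*4 = -7 + 0 = -7)
R*(I + 9) = 3*(-7 + 9) = 3*2 = 6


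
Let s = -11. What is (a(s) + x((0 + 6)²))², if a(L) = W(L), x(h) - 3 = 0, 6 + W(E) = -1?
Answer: 16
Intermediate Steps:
W(E) = -7 (W(E) = -6 - 1 = -7)
x(h) = 3 (x(h) = 3 + 0 = 3)
a(L) = -7
(a(s) + x((0 + 6)²))² = (-7 + 3)² = (-4)² = 16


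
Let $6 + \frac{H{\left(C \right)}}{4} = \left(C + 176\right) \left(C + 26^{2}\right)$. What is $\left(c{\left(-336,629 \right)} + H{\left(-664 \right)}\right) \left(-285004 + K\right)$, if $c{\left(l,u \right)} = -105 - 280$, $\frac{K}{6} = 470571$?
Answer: $-60498211526$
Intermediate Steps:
$K = 2823426$ ($K = 6 \cdot 470571 = 2823426$)
$H{\left(C \right)} = -24 + 4 \left(176 + C\right) \left(676 + C\right)$ ($H{\left(C \right)} = -24 + 4 \left(C + 176\right) \left(C + 26^{2}\right) = -24 + 4 \left(176 + C\right) \left(C + 676\right) = -24 + 4 \left(176 + C\right) \left(676 + C\right)$)
$c{\left(l,u \right)} = -385$
$\left(c{\left(-336,629 \right)} + H{\left(-664 \right)}\right) \left(-285004 + K\right) = \left(-385 + \left(475880 + 4 \left(-664\right)^{2} + 3408 \left(-664\right)\right)\right) \left(-285004 + 2823426\right) = \left(-385 + \left(475880 + 4 \cdot 440896 - 2262912\right)\right) 2538422 = \left(-385 + \left(475880 + 1763584 - 2262912\right)\right) 2538422 = \left(-385 - 23448\right) 2538422 = \left(-23833\right) 2538422 = -60498211526$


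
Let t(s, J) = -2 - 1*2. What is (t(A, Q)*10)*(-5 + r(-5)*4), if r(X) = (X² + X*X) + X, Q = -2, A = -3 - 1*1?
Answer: -7000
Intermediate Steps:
A = -4 (A = -3 - 1 = -4)
r(X) = X + 2*X² (r(X) = (X² + X²) + X = 2*X² + X = X + 2*X²)
t(s, J) = -4 (t(s, J) = -2 - 2 = -4)
(t(A, Q)*10)*(-5 + r(-5)*4) = (-4*10)*(-5 - 5*(1 + 2*(-5))*4) = -40*(-5 - 5*(1 - 10)*4) = -40*(-5 - 5*(-9)*4) = -40*(-5 + 45*4) = -40*(-5 + 180) = -40*175 = -7000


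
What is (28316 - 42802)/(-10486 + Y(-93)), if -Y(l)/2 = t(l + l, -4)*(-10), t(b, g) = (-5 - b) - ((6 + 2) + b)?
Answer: 7243/1653 ≈ 4.3817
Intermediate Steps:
t(b, g) = -13 - 2*b (t(b, g) = (-5 - b) - (8 + b) = (-5 - b) + (-8 - b) = -13 - 2*b)
Y(l) = -260 - 80*l (Y(l) = -2*(-13 - 2*(l + l))*(-10) = -2*(-13 - 4*l)*(-10) = -2*(130 + 40*l) = -260 - 80*l)
(28316 - 42802)/(-10486 + Y(-93)) = (28316 - 42802)/(-10486 + (-260 - 80*(-93))) = -14486/(-10486 + (-260 + 7440)) = -14486/(-10486 + 7180) = -14486/(-3306) = -14486*(-1/3306) = 7243/1653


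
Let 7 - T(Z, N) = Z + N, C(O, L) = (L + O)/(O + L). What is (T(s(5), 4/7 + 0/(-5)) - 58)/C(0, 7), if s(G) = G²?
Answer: -536/7 ≈ -76.571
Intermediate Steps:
C(O, L) = 1 (C(O, L) = (L + O)/(L + O) = 1)
T(Z, N) = 7 - N - Z (T(Z, N) = 7 - (Z + N) = 7 - (N + Z) = 7 + (-N - Z) = 7 - N - Z)
(T(s(5), 4/7 + 0/(-5)) - 58)/C(0, 7) = ((7 - (4/7 + 0/(-5)) - 1*5²) - 58)/1 = 1*((7 - (4*(⅐) + 0*(-⅕)) - 1*25) - 58) = 1*((7 - (4/7 + 0) - 25) - 58) = 1*((7 - 1*4/7 - 25) - 58) = 1*((7 - 4/7 - 25) - 58) = 1*(-130/7 - 58) = 1*(-536/7) = -536/7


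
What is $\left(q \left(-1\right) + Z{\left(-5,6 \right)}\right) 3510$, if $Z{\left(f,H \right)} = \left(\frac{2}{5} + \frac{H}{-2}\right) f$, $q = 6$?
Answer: $24570$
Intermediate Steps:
$Z{\left(f,H \right)} = f \left(\frac{2}{5} - \frac{H}{2}\right)$ ($Z{\left(f,H \right)} = \left(2 \cdot \frac{1}{5} + H \left(- \frac{1}{2}\right)\right) f = \left(\frac{2}{5} - \frac{H}{2}\right) f = f \left(\frac{2}{5} - \frac{H}{2}\right)$)
$\left(q \left(-1\right) + Z{\left(-5,6 \right)}\right) 3510 = \left(6 \left(-1\right) + \frac{1}{10} \left(-5\right) \left(4 - 30\right)\right) 3510 = \left(-6 + \frac{1}{10} \left(-5\right) \left(4 - 30\right)\right) 3510 = \left(-6 + \frac{1}{10} \left(-5\right) \left(-26\right)\right) 3510 = \left(-6 + 13\right) 3510 = 7 \cdot 3510 = 24570$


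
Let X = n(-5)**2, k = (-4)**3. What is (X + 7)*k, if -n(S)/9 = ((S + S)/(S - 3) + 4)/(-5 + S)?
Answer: -46921/25 ≈ -1876.8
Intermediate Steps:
k = -64
n(S) = -9*(4 + 2*S/(-3 + S))/(-5 + S) (n(S) = -9*((S + S)/(S - 3) + 4)/(-5 + S) = -9*((2*S)/(-3 + S) + 4)/(-5 + S) = -9*(2*S/(-3 + S) + 4)/(-5 + S) = -9*(4 + 2*S/(-3 + S))/(-5 + S))
X = 35721/1600 (X = (54*(2 - 1*(-5))/(15 + (-5)**2 - 8*(-5)))**2 = (54*(2 + 5)/(15 + 25 + 40))**2 = (54*7/80)**2 = (54*(1/80)*7)**2 = (189/40)**2 = 35721/1600 ≈ 22.326)
(X + 7)*k = (35721/1600 + 7)*(-64) = (46921/1600)*(-64) = -46921/25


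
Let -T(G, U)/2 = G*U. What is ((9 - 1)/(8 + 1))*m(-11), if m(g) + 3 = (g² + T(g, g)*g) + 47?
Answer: 22616/9 ≈ 2512.9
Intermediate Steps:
T(G, U) = -2*G*U
m(g) = 44 + g² - 2*g³ (m(g) = -3 + ((g² + (-2*g*g)*g) + 47) = -3 + ((g² + (-2*g²)*g) + 47) = -3 + ((g² - 2*g³) + 47) = -3 + (47 + g² - 2*g³) = 44 + g² - 2*g³)
((9 - 1)/(8 + 1))*m(-11) = ((9 - 1)/(8 + 1))*(44 + (-11)² - 2*(-11)³) = (8/9)*(44 + 121 - 2*(-1331)) = (8*(⅑))*(44 + 121 + 2662) = (8/9)*2827 = 22616/9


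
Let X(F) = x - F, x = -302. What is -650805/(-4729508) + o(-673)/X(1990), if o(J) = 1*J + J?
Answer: 1964390707/2710008084 ≈ 0.72486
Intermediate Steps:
o(J) = 2*J (o(J) = J + J = 2*J)
X(F) = -302 - F
-650805/(-4729508) + o(-673)/X(1990) = -650805/(-4729508) + (2*(-673))/(-302 - 1*1990) = -650805*(-1/4729508) - 1346/(-302 - 1990) = 650805/4729508 - 1346/(-2292) = 650805/4729508 - 1346*(-1/2292) = 650805/4729508 + 673/1146 = 1964390707/2710008084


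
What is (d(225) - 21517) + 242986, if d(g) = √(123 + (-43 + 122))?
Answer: 221469 + √202 ≈ 2.2148e+5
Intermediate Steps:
d(g) = √202 (d(g) = √(123 + 79) = √202)
(d(225) - 21517) + 242986 = (√202 - 21517) + 242986 = (-21517 + √202) + 242986 = 221469 + √202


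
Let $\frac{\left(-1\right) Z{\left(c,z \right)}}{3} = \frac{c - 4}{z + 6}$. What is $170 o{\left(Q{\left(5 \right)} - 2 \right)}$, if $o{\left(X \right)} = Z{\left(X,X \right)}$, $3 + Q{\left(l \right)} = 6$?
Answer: $\frac{1530}{7} \approx 218.57$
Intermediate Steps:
$Q{\left(l \right)} = 3$ ($Q{\left(l \right)} = -3 + 6 = 3$)
$Z{\left(c,z \right)} = - \frac{3 \left(-4 + c\right)}{6 + z}$ ($Z{\left(c,z \right)} = - 3 \frac{c - 4}{z + 6} = - 3 \frac{-4 + c}{6 + z} = - \frac{3 \left(-4 + c\right)}{6 + z}$)
$o{\left(X \right)} = \frac{3 \left(4 - X\right)}{6 + X}$
$170 o{\left(Q{\left(5 \right)} - 2 \right)} = 170 \frac{3 \left(4 - \left(3 - 2\right)\right)}{6 + \left(3 - 2\right)} = 170 \frac{3 \left(4 - 1\right)}{6 + 1} = 170 \frac{3 \left(4 - 1\right)}{7} = 170 \cdot 3 \cdot \frac{1}{7} \cdot 3 = 170 \cdot \frac{9}{7} = \frac{1530}{7}$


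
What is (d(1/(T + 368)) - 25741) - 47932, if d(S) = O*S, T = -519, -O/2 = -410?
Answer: -11125443/151 ≈ -73678.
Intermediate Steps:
O = 820 (O = -2*(-410) = 820)
d(S) = 820*S
(d(1/(T + 368)) - 25741) - 47932 = (820/(-519 + 368) - 25741) - 47932 = (820/(-151) - 25741) - 47932 = (820*(-1/151) - 25741) - 47932 = (-820/151 - 25741) - 47932 = -3887711/151 - 47932 = -11125443/151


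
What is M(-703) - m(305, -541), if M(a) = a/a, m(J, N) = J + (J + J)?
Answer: -914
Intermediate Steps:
m(J, N) = 3*J (m(J, N) = J + 2*J = 3*J)
M(a) = 1
M(-703) - m(305, -541) = 1 - 3*305 = 1 - 1*915 = 1 - 915 = -914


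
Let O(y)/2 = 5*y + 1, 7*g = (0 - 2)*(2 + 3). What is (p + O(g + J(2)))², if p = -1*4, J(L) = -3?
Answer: 104976/49 ≈ 2142.4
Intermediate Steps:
g = -10/7 (g = ((0 - 2)*(2 + 3))/7 = (-2*5)/7 = (⅐)*(-10) = -10/7 ≈ -1.4286)
p = -4
O(y) = 2 + 10*y (O(y) = 2*(5*y + 1) = 2*(1 + 5*y) = 2 + 10*y)
(p + O(g + J(2)))² = (-4 + (2 + 10*(-10/7 - 3)))² = (-4 + (2 + 10*(-31/7)))² = (-4 + (2 - 310/7))² = (-4 - 296/7)² = (-324/7)² = 104976/49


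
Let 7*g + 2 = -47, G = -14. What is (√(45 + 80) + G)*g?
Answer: 98 - 35*√5 ≈ 19.738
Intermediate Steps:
g = -7 (g = -2/7 + (⅐)*(-47) = -2/7 - 47/7 = -7)
(√(45 + 80) + G)*g = (√(45 + 80) - 14)*(-7) = (√125 - 14)*(-7) = (5*√5 - 14)*(-7) = (-14 + 5*√5)*(-7) = 98 - 35*√5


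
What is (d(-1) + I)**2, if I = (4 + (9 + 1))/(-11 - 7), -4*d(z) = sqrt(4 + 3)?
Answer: 1351/1296 + 7*sqrt(7)/18 ≈ 2.0713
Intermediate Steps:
d(z) = -sqrt(7)/4 (d(z) = -sqrt(4 + 3)/4 = -sqrt(7)/4)
I = -7/9 (I = (4 + 10)/(-18) = 14*(-1/18) = -7/9 ≈ -0.77778)
(d(-1) + I)**2 = (-sqrt(7)/4 - 7/9)**2 = (-7/9 - sqrt(7)/4)**2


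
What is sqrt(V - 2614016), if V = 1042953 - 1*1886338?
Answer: I*sqrt(3457401) ≈ 1859.4*I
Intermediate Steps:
V = -843385 (V = 1042953 - 1886338 = -843385)
sqrt(V - 2614016) = sqrt(-843385 - 2614016) = sqrt(-3457401) = I*sqrt(3457401)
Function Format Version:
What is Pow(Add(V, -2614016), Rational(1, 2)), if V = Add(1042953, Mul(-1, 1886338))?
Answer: Mul(I, Pow(3457401, Rational(1, 2))) ≈ Mul(1859.4, I)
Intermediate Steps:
V = -843385 (V = Add(1042953, -1886338) = -843385)
Pow(Add(V, -2614016), Rational(1, 2)) = Pow(Add(-843385, -2614016), Rational(1, 2)) = Pow(-3457401, Rational(1, 2)) = Mul(I, Pow(3457401, Rational(1, 2)))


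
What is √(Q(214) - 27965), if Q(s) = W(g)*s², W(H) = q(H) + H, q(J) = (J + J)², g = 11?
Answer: √22641055 ≈ 4758.3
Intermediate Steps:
q(J) = 4*J² (q(J) = (2*J)² = 4*J²)
W(H) = H + 4*H² (W(H) = 4*H² + H = H + 4*H²)
Q(s) = 495*s² (Q(s) = (11*(1 + 4*11))*s² = (11*(1 + 44))*s² = (11*45)*s² = 495*s²)
√(Q(214) - 27965) = √(495*214² - 27965) = √(495*45796 - 27965) = √(22669020 - 27965) = √22641055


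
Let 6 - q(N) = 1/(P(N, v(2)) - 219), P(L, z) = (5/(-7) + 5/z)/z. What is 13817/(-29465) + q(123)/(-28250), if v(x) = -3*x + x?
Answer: -7645505672/16296790957 ≈ -0.46914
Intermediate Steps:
v(x) = -2*x
P(L, z) = (-5/7 + 5/z)/z (P(L, z) = (5*(-⅐) + 5/z)/z = (-5/7 + 5/z)/z)
q(N) = 146950/24473 (q(N) = 6 - 1/(5*(7 - (-2)*2)/(7*(-2*2)²) - 219) = 6 - 1/((5/7)*(7 - 1*(-4))/(-4)² - 219) = 6 - 1/((5/7)*(1/16)*(7 + 4) - 219) = 6 - 1/((5/7)*(1/16)*11 - 219) = 6 - 1/(55/112 - 219) = 6 - 1/(-24473/112) = 6 - 1*(-112/24473) = 6 + 112/24473 = 146950/24473)
13817/(-29465) + q(123)/(-28250) = 13817/(-29465) + (146950/24473)/(-28250) = 13817*(-1/29465) + (146950/24473)*(-1/28250) = -13817/29465 - 2939/13827245 = -7645505672/16296790957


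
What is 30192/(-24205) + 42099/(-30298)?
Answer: -1933763511/733363090 ≈ -2.6368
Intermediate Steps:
30192/(-24205) + 42099/(-30298) = 30192*(-1/24205) + 42099*(-1/30298) = -30192/24205 - 42099/30298 = -1933763511/733363090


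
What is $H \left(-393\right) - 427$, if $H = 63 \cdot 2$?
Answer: $-49945$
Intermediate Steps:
$H = 126$
$H \left(-393\right) - 427 = 126 \left(-393\right) - 427 = -49518 - 427 = -49945$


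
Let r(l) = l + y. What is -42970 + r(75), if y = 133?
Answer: -42762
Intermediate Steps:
r(l) = 133 + l (r(l) = l + 133 = 133 + l)
-42970 + r(75) = -42970 + (133 + 75) = -42970 + 208 = -42762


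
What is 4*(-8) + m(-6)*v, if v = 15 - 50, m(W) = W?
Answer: 178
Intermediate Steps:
v = -35
4*(-8) + m(-6)*v = 4*(-8) - 6*(-35) = -32 + 210 = 178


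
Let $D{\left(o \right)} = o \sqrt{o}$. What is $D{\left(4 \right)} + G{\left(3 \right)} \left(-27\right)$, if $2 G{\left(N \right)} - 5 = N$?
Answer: $-100$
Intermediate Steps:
$G{\left(N \right)} = \frac{5}{2} + \frac{N}{2}$
$D{\left(o \right)} = o^{\frac{3}{2}}$
$D{\left(4 \right)} + G{\left(3 \right)} \left(-27\right) = 4^{\frac{3}{2}} + \left(\frac{5}{2} + \frac{1}{2} \cdot 3\right) \left(-27\right) = 8 + \left(\frac{5}{2} + \frac{3}{2}\right) \left(-27\right) = 8 + 4 \left(-27\right) = 8 - 108 = -100$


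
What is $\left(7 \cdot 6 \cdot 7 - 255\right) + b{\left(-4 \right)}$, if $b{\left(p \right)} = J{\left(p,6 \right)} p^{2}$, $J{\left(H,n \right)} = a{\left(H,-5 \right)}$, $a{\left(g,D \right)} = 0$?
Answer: $39$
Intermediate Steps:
$J{\left(H,n \right)} = 0$
$b{\left(p \right)} = 0$ ($b{\left(p \right)} = 0 p^{2} = 0$)
$\left(7 \cdot 6 \cdot 7 - 255\right) + b{\left(-4 \right)} = \left(7 \cdot 6 \cdot 7 - 255\right) + 0 = \left(42 \cdot 7 - 255\right) + 0 = \left(294 - 255\right) + 0 = 39 + 0 = 39$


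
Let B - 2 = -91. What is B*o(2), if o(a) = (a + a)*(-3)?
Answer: 1068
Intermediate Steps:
B = -89 (B = 2 - 91 = -89)
o(a) = -6*a (o(a) = (2*a)*(-3) = -6*a)
B*o(2) = -(-534)*2 = -89*(-12) = 1068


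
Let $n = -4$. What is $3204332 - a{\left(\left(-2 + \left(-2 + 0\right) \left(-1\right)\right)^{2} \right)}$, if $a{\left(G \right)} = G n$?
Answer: $3204332$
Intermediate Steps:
$a{\left(G \right)} = - 4 G$ ($a{\left(G \right)} = G \left(-4\right) = - 4 G$)
$3204332 - a{\left(\left(-2 + \left(-2 + 0\right) \left(-1\right)\right)^{2} \right)} = 3204332 - - 4 \left(-2 + \left(-2 + 0\right) \left(-1\right)\right)^{2} = 3204332 - - 4 \left(-2 - -2\right)^{2} = 3204332 - - 4 \left(-2 + 2\right)^{2} = 3204332 - - 4 \cdot 0^{2} = 3204332 - \left(-4\right) 0 = 3204332 - 0 = 3204332 + 0 = 3204332$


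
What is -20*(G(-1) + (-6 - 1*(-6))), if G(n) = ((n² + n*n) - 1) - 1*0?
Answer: -20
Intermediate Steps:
G(n) = -1 + 2*n² (G(n) = ((n² + n²) - 1) + 0 = (2*n² - 1) + 0 = (-1 + 2*n²) + 0 = -1 + 2*n²)
-20*(G(-1) + (-6 - 1*(-6))) = -20*((-1 + 2*(-1)²) + (-6 - 1*(-6))) = -20*((-1 + 2*1) + (-6 + 6)) = -20*((-1 + 2) + 0) = -20*(1 + 0) = -20*1 = -20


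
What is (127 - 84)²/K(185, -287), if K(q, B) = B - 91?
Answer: -1849/378 ≈ -4.8915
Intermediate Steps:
K(q, B) = -91 + B
(127 - 84)²/K(185, -287) = (127 - 84)²/(-91 - 287) = 43²/(-378) = 1849*(-1/378) = -1849/378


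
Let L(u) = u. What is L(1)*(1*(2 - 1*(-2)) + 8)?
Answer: 12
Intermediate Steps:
L(1)*(1*(2 - 1*(-2)) + 8) = 1*(1*(2 - 1*(-2)) + 8) = 1*(1*(2 + 2) + 8) = 1*(1*4 + 8) = 1*(4 + 8) = 1*12 = 12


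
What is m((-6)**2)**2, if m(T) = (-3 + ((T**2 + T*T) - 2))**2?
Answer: 44790479819761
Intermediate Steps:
m(T) = (-5 + 2*T**2)**2 (m(T) = (-3 + ((T**2 + T**2) - 2))**2 = (-3 + (2*T**2 - 2))**2 = (-3 + (-2 + 2*T**2))**2 = (-5 + 2*T**2)**2)
m((-6)**2)**2 = ((-5 + 2*((-6)**2)**2)**2)**2 = ((-5 + 2*36**2)**2)**2 = ((-5 + 2*1296)**2)**2 = ((-5 + 2592)**2)**2 = (2587**2)**2 = 6692569**2 = 44790479819761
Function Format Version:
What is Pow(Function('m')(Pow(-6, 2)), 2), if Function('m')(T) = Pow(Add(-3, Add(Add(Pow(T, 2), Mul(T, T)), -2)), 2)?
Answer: 44790479819761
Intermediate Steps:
Function('m')(T) = Pow(Add(-5, Mul(2, Pow(T, 2))), 2) (Function('m')(T) = Pow(Add(-3, Add(Add(Pow(T, 2), Pow(T, 2)), -2)), 2) = Pow(Add(-3, Add(Mul(2, Pow(T, 2)), -2)), 2) = Pow(Add(-3, Add(-2, Mul(2, Pow(T, 2)))), 2) = Pow(Add(-5, Mul(2, Pow(T, 2))), 2))
Pow(Function('m')(Pow(-6, 2)), 2) = Pow(Pow(Add(-5, Mul(2, Pow(Pow(-6, 2), 2))), 2), 2) = Pow(Pow(Add(-5, Mul(2, Pow(36, 2))), 2), 2) = Pow(Pow(Add(-5, Mul(2, 1296)), 2), 2) = Pow(Pow(Add(-5, 2592), 2), 2) = Pow(Pow(2587, 2), 2) = Pow(6692569, 2) = 44790479819761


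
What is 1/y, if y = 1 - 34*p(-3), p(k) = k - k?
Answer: 1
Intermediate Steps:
p(k) = 0
y = 1 (y = 1 - 34*0 = 1 + 0 = 1)
1/y = 1/1 = 1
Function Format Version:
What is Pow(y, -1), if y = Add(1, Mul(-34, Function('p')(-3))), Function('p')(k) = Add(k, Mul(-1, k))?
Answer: 1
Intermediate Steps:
Function('p')(k) = 0
y = 1 (y = Add(1, Mul(-34, 0)) = Add(1, 0) = 1)
Pow(y, -1) = Pow(1, -1) = 1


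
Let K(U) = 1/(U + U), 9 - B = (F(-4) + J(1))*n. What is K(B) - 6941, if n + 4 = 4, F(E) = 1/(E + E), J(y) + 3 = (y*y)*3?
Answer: -124937/18 ≈ -6940.9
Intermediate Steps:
J(y) = -3 + 3*y**2 (J(y) = -3 + (y*y)*3 = -3 + y**2*3 = -3 + 3*y**2)
F(E) = 1/(2*E)
n = 0 (n = -4 + 4 = 0)
B = 9 (B = 9 - ((1/2)/(-4) + (-3 + 3*1**2))*0 = 9 - ((1/2)*(-1/4) + (-3 + 3*1))*0 = 9 - (-1/8 + (-3 + 3))*0 = 9 - (-1/8 + 0)*0 = 9 - (-1)*0/8 = 9 - 1*0 = 9 + 0 = 9)
K(U) = 1/(2*U)
K(B) - 6941 = (1/2)/9 - 6941 = (1/2)*(1/9) - 6941 = 1/18 - 6941 = -124937/18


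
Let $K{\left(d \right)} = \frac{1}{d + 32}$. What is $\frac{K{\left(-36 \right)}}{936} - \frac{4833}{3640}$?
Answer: $- \frac{174023}{131040} \approx -1.328$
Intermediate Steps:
$K{\left(d \right)} = \frac{1}{32 + d}$
$\frac{K{\left(-36 \right)}}{936} - \frac{4833}{3640} = \frac{1}{\left(32 - 36\right) 936} - \frac{4833}{3640} = \frac{1}{-4} \cdot \frac{1}{936} - \frac{4833}{3640} = \left(- \frac{1}{4}\right) \frac{1}{936} - \frac{4833}{3640} = - \frac{1}{3744} - \frac{4833}{3640} = - \frac{174023}{131040}$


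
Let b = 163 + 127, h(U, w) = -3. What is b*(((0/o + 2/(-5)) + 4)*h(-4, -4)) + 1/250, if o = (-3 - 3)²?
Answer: -782999/250 ≈ -3132.0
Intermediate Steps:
o = 36 (o = (-6)² = 36)
b = 290
b*(((0/o + 2/(-5)) + 4)*h(-4, -4)) + 1/250 = 290*(((0/36 + 2/(-5)) + 4)*(-3)) + 1/250 = 290*(((0*(1/36) + 2*(-⅕)) + 4)*(-3)) + 1/250 = 290*(((0 - ⅖) + 4)*(-3)) + 1/250 = 290*((-⅖ + 4)*(-3)) + 1/250 = 290*((18/5)*(-3)) + 1/250 = 290*(-54/5) + 1/250 = -3132 + 1/250 = -782999/250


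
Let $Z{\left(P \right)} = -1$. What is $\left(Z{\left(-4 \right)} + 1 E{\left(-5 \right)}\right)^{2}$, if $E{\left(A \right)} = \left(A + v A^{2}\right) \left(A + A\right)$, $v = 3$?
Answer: $491401$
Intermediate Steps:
$E{\left(A \right)} = 2 A \left(A + 3 A^{2}\right)$ ($E{\left(A \right)} = \left(A + 3 A^{2}\right) \left(A + A\right) = \left(A + 3 A^{2}\right) 2 A = 2 A \left(A + 3 A^{2}\right)$)
$\left(Z{\left(-4 \right)} + 1 E{\left(-5 \right)}\right)^{2} = \left(-1 + 1 \left(-5\right)^{2} \left(2 + 6 \left(-5\right)\right)\right)^{2} = \left(-1 + 1 \cdot 25 \left(2 - 30\right)\right)^{2} = \left(-1 + 1 \cdot 25 \left(-28\right)\right)^{2} = \left(-1 + 1 \left(-700\right)\right)^{2} = \left(-1 - 700\right)^{2} = \left(-701\right)^{2} = 491401$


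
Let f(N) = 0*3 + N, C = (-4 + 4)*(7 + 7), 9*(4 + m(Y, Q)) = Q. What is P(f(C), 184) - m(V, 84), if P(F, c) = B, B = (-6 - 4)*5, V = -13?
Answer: -166/3 ≈ -55.333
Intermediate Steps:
m(Y, Q) = -4 + Q/9
C = 0 (C = 0*14 = 0)
f(N) = N (f(N) = 0 + N = N)
B = -50 (B = -10*5 = -50)
P(F, c) = -50
P(f(C), 184) - m(V, 84) = -50 - (-4 + (⅑)*84) = -50 - (-4 + 28/3) = -50 - 1*16/3 = -50 - 16/3 = -166/3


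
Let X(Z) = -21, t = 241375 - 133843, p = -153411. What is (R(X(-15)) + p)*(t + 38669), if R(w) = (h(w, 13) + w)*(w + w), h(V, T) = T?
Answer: -22379718075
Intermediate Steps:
t = 107532
R(w) = 2*w*(13 + w) (R(w) = (13 + w)*(w + w) = (13 + w)*(2*w) = 2*w*(13 + w))
(R(X(-15)) + p)*(t + 38669) = (2*(-21)*(13 - 21) - 153411)*(107532 + 38669) = (2*(-21)*(-8) - 153411)*146201 = (336 - 153411)*146201 = -153075*146201 = -22379718075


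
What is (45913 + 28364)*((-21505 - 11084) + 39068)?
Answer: 481240683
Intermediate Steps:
(45913 + 28364)*((-21505 - 11084) + 39068) = 74277*(-32589 + 39068) = 74277*6479 = 481240683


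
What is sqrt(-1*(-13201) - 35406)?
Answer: I*sqrt(22205) ≈ 149.01*I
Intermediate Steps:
sqrt(-1*(-13201) - 35406) = sqrt(13201 - 35406) = sqrt(-22205) = I*sqrt(22205)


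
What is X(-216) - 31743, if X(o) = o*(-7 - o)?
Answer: -76887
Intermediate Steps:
X(-216) - 31743 = -1*(-216)*(7 - 216) - 31743 = -1*(-216)*(-209) - 31743 = -45144 - 31743 = -76887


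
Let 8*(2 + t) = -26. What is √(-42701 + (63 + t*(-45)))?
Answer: I*√169607/2 ≈ 205.92*I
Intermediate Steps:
t = -21/4 (t = -2 + (⅛)*(-26) = -2 - 13/4 = -21/4 ≈ -5.2500)
√(-42701 + (63 + t*(-45))) = √(-42701 + (63 - 21/4*(-45))) = √(-42701 + (63 + 945/4)) = √(-42701 + 1197/4) = √(-169607/4) = I*√169607/2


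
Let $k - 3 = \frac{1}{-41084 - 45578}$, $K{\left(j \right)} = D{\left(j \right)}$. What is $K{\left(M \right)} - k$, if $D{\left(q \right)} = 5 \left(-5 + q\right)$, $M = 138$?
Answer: $\frac{57370245}{86662} \approx 662.0$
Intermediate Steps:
$D{\left(q \right)} = -25 + 5 q$
$K{\left(j \right)} = -25 + 5 j$
$k = \frac{259985}{86662}$ ($k = 3 + \frac{1}{-41084 - 45578} = 3 + \frac{1}{-86662} = 3 - \frac{1}{86662} = \frac{259985}{86662} \approx 3.0$)
$K{\left(M \right)} - k = \left(-25 + 5 \cdot 138\right) - \frac{259985}{86662} = \left(-25 + 690\right) - \frac{259985}{86662} = 665 - \frac{259985}{86662} = \frac{57370245}{86662}$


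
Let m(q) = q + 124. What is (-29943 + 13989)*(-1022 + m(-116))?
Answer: 16177356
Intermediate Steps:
m(q) = 124 + q
(-29943 + 13989)*(-1022 + m(-116)) = (-29943 + 13989)*(-1022 + (124 - 116)) = -15954*(-1022 + 8) = -15954*(-1014) = 16177356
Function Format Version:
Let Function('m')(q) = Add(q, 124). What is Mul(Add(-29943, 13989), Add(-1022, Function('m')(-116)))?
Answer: 16177356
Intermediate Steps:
Function('m')(q) = Add(124, q)
Mul(Add(-29943, 13989), Add(-1022, Function('m')(-116))) = Mul(Add(-29943, 13989), Add(-1022, Add(124, -116))) = Mul(-15954, Add(-1022, 8)) = Mul(-15954, -1014) = 16177356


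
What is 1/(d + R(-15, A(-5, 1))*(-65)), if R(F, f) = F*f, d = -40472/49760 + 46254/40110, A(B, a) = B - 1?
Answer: -8316140/48646592887 ≈ -0.00017095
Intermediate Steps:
A(B, a) = -1 + B
d = 2826113/8316140 (d = -40472*1/49760 + 46254*(1/40110) = -5059/6220 + 7709/6685 = 2826113/8316140 ≈ 0.33983)
1/(d + R(-15, A(-5, 1))*(-65)) = 1/(2826113/8316140 - 15*(-1 - 5)*(-65)) = 1/(2826113/8316140 - 15*(-6)*(-65)) = 1/(2826113/8316140 + 90*(-65)) = 1/(2826113/8316140 - 5850) = 1/(-48646592887/8316140) = -8316140/48646592887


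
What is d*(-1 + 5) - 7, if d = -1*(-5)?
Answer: 13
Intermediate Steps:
d = 5
d*(-1 + 5) - 7 = 5*(-1 + 5) - 7 = 5*4 - 7 = 20 - 7 = 13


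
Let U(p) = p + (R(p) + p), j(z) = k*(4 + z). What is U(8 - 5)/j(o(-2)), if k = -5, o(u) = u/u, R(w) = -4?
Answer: -2/25 ≈ -0.080000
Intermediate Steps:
o(u) = 1
j(z) = -20 - 5*z (j(z) = -5*(4 + z) = -20 - 5*z)
U(p) = -4 + 2*p (U(p) = p + (-4 + p) = -4 + 2*p)
U(8 - 5)/j(o(-2)) = (-4 + 2*(8 - 5))/(-20 - 5*1) = (-4 + 2*3)/(-20 - 5) = (-4 + 6)/(-25) = 2*(-1/25) = -2/25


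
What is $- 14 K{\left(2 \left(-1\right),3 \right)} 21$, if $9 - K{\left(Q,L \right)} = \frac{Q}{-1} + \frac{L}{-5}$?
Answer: $- \frac{11172}{5} \approx -2234.4$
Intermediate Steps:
$K{\left(Q,L \right)} = 9 + Q + \frac{L}{5}$ ($K{\left(Q,L \right)} = 9 - \left(\frac{Q}{-1} + \frac{L}{-5}\right) = 9 - \left(Q \left(-1\right) + L \left(- \frac{1}{5}\right)\right) = 9 - \left(- Q - \frac{L}{5}\right) = 9 + \left(Q + \frac{L}{5}\right) = 9 + Q + \frac{L}{5}$)
$- 14 K{\left(2 \left(-1\right),3 \right)} 21 = - 14 \left(9 + 2 \left(-1\right) + \frac{1}{5} \cdot 3\right) 21 = - 14 \left(9 - 2 + \frac{3}{5}\right) 21 = \left(-14\right) \frac{38}{5} \cdot 21 = \left(- \frac{532}{5}\right) 21 = - \frac{11172}{5}$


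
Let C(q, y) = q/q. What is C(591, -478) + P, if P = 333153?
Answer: 333154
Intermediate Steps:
C(q, y) = 1
C(591, -478) + P = 1 + 333153 = 333154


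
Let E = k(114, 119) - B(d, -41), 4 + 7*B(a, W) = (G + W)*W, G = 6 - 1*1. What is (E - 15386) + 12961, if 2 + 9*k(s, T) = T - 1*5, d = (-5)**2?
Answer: -165239/63 ≈ -2622.8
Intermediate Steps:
d = 25
G = 5 (G = 6 - 1 = 5)
B(a, W) = -4/7 + W*(5 + W)/7 (B(a, W) = -4/7 + ((5 + W)*W)/7 = -4/7 + (W*(5 + W))/7 = -4/7 + W*(5 + W)/7)
k(s, T) = -7/9 + T/9 (k(s, T) = -2/9 + (T - 1*5)/9 = -2/9 + (T - 5)/9 = -2/9 + (-5 + T)/9 = -2/9 + (-5/9 + T/9) = -7/9 + T/9)
E = -12464/63 (E = (-7/9 + (1/9)*119) - (-4/7 + (1/7)*(-41)**2 + (5/7)*(-41)) = (-7/9 + 119/9) - (-4/7 + (1/7)*1681 - 205/7) = 112/9 - (-4/7 + 1681/7 - 205/7) = 112/9 - 1*1472/7 = 112/9 - 1472/7 = -12464/63 ≈ -197.84)
(E - 15386) + 12961 = (-12464/63 - 15386) + 12961 = -981782/63 + 12961 = -165239/63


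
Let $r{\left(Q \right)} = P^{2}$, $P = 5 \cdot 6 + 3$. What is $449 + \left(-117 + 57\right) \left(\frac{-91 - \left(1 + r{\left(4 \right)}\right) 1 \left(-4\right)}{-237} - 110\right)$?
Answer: $\frac{642251}{79} \approx 8129.8$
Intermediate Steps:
$P = 33$ ($P = 30 + 3 = 33$)
$r{\left(Q \right)} = 1089$ ($r{\left(Q \right)} = 33^{2} = 1089$)
$449 + \left(-117 + 57\right) \left(\frac{-91 - \left(1 + r{\left(4 \right)}\right) 1 \left(-4\right)}{-237} - 110\right) = 449 + \left(-117 + 57\right) \left(\frac{-91 - \left(1 + 1089\right) 1 \left(-4\right)}{-237} - 110\right) = 449 - 60 \left(\left(-91 - 1090 \left(-4\right)\right) \left(- \frac{1}{237}\right) - 110\right) = 449 - 60 \left(\left(-91 - -4360\right) \left(- \frac{1}{237}\right) - 110\right) = 449 - 60 \left(\left(-91 + 4360\right) \left(- \frac{1}{237}\right) - 110\right) = 449 - 60 \left(4269 \left(- \frac{1}{237}\right) - 110\right) = 449 - 60 \left(- \frac{1423}{79} - 110\right) = 449 - - \frac{606780}{79} = 449 + \frac{606780}{79} = \frac{642251}{79}$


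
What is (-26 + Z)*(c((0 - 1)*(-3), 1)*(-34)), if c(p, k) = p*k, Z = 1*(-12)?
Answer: 3876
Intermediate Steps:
Z = -12
c(p, k) = k*p
(-26 + Z)*(c((0 - 1)*(-3), 1)*(-34)) = (-26 - 12)*((1*((0 - 1)*(-3)))*(-34)) = -38*1*(-1*(-3))*(-34) = -38*1*3*(-34) = -114*(-34) = -38*(-102) = 3876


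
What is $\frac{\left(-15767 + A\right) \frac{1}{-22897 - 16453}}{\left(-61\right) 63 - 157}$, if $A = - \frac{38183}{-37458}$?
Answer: $- \frac{590562103}{5895889200000} \approx -0.00010017$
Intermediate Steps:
$A = \frac{38183}{37458}$ ($A = \left(-38183\right) \left(- \frac{1}{37458}\right) = \frac{38183}{37458} \approx 1.0194$)
$\frac{\left(-15767 + A\right) \frac{1}{-22897 - 16453}}{\left(-61\right) 63 - 157} = \frac{\left(-15767 + \frac{38183}{37458}\right) \frac{1}{-22897 - 16453}}{\left(-61\right) 63 - 157} = \frac{\left(- \frac{590562103}{37458}\right) \frac{1}{-39350}}{-3843 - 157} = \frac{\left(- \frac{590562103}{37458}\right) \left(- \frac{1}{39350}\right)}{-4000} = \frac{590562103}{1473972300} \left(- \frac{1}{4000}\right) = - \frac{590562103}{5895889200000}$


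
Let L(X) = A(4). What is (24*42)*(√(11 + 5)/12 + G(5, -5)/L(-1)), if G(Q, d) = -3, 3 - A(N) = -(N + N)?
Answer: 672/11 ≈ 61.091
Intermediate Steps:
A(N) = 3 + 2*N (A(N) = 3 - (-1)*(N + N) = 3 - (-1)*2*N = 3 - (-2)*N = 3 + 2*N)
L(X) = 11 (L(X) = 3 + 2*4 = 3 + 8 = 11)
(24*42)*(√(11 + 5)/12 + G(5, -5)/L(-1)) = (24*42)*(√(11 + 5)/12 - 3/11) = 1008*(√16*(1/12) - 3*1/11) = 1008*(4*(1/12) - 3/11) = 1008*(⅓ - 3/11) = 1008*(2/33) = 672/11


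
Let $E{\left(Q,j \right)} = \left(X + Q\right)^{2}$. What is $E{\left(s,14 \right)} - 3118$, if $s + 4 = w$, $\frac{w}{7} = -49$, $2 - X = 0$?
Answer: $115907$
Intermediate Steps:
$X = 2$ ($X = 2 - 0 = 2 + 0 = 2$)
$w = -343$ ($w = 7 \left(-49\right) = -343$)
$s = -347$ ($s = -4 - 343 = -347$)
$E{\left(Q,j \right)} = \left(2 + Q\right)^{2}$
$E{\left(s,14 \right)} - 3118 = \left(2 - 347\right)^{2} - 3118 = \left(-345\right)^{2} - 3118 = 119025 - 3118 = 115907$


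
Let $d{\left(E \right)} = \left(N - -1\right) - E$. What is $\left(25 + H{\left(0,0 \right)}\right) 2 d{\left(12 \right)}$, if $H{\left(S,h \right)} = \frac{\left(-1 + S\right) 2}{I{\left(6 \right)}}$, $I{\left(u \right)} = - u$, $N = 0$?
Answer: $- \frac{1672}{3} \approx -557.33$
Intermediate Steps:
$H{\left(S,h \right)} = \frac{1}{3} - \frac{S}{3}$ ($H{\left(S,h \right)} = \frac{\left(-1 + S\right) 2}{\left(-1\right) 6} = \frac{-2 + 2 S}{-6} = \left(-2 + 2 S\right) \left(- \frac{1}{6}\right) = \frac{1}{3} - \frac{S}{3}$)
$d{\left(E \right)} = 1 - E$ ($d{\left(E \right)} = \left(0 - -1\right) - E = \left(0 + 1\right) - E = 1 - E$)
$\left(25 + H{\left(0,0 \right)}\right) 2 d{\left(12 \right)} = \left(25 + \left(\frac{1}{3} - 0\right)\right) 2 \left(1 - 12\right) = \left(25 + \left(\frac{1}{3} + 0\right)\right) 2 \left(1 - 12\right) = \left(25 + \frac{1}{3}\right) 2 \left(-11\right) = \frac{76}{3} \cdot 2 \left(-11\right) = \frac{152}{3} \left(-11\right) = - \frac{1672}{3}$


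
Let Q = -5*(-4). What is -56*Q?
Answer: -1120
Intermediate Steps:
Q = 20
-56*Q = -56*20 = -1120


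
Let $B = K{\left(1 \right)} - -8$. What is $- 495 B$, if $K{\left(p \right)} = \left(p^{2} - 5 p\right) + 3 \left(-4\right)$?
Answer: $3960$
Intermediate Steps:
$K{\left(p \right)} = -12 + p^{2} - 5 p$ ($K{\left(p \right)} = \left(p^{2} - 5 p\right) - 12 = -12 + p^{2} - 5 p$)
$B = -8$ ($B = \left(-12 + 1^{2} - 5\right) - -8 = \left(-12 + 1 - 5\right) + 8 = -16 + 8 = -8$)
$- 495 B = \left(-495\right) \left(-8\right) = 3960$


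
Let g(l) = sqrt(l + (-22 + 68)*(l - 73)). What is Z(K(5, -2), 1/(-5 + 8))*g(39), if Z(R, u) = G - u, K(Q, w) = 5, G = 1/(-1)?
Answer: -20*I*sqrt(61)/3 ≈ -52.068*I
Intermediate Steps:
G = -1
g(l) = sqrt(-3358 + 47*l) (g(l) = sqrt(l + 46*(-73 + l)) = sqrt(l + (-3358 + 46*l)) = sqrt(-3358 + 47*l))
Z(R, u) = -1 - u
Z(K(5, -2), 1/(-5 + 8))*g(39) = (-1 - 1/(-5 + 8))*sqrt(-3358 + 47*39) = (-1 - 1/3)*sqrt(-3358 + 1833) = (-1 - 1*1/3)*sqrt(-1525) = (-1 - 1/3)*(5*I*sqrt(61)) = -20*I*sqrt(61)/3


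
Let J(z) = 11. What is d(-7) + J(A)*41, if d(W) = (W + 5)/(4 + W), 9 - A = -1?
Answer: 1355/3 ≈ 451.67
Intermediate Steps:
A = 10 (A = 9 - 1*(-1) = 9 + 1 = 10)
d(W) = (5 + W)/(4 + W)
d(-7) + J(A)*41 = (5 - 7)/(4 - 7) + 11*41 = -2/(-3) + 451 = -⅓*(-2) + 451 = ⅔ + 451 = 1355/3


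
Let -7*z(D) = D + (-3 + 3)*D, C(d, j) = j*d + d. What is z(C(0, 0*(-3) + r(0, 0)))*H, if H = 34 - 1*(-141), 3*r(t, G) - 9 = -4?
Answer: 0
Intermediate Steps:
r(t, G) = 5/3 (r(t, G) = 3 + (⅓)*(-4) = 3 - 4/3 = 5/3)
C(d, j) = d + d*j (C(d, j) = d*j + d = d + d*j)
H = 175 (H = 34 + 141 = 175)
z(D) = -D/7 (z(D) = -(D + (-3 + 3)*D)/7 = -(D + 0*D)/7 = -(D + 0)/7 = -D/7)
z(C(0, 0*(-3) + r(0, 0)))*H = -0*(1 + (0*(-3) + 5/3))*175 = -0*(1 + (0 + 5/3))*175 = -0*(1 + 5/3)*175 = -0*8/3*175 = -⅐*0*175 = 0*175 = 0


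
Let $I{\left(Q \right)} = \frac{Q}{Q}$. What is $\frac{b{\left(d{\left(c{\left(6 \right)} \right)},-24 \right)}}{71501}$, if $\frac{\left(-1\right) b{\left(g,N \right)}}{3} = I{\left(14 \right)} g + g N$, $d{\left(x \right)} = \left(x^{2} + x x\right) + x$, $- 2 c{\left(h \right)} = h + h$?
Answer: $\frac{4554}{71501} \approx 0.063691$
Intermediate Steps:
$I{\left(Q \right)} = 1$
$c{\left(h \right)} = - h$ ($c{\left(h \right)} = - \frac{h + h}{2} = - \frac{2 h}{2} = - h$)
$d{\left(x \right)} = x + 2 x^{2}$ ($d{\left(x \right)} = \left(x^{2} + x^{2}\right) + x = 2 x^{2} + x = x + 2 x^{2}$)
$b{\left(g,N \right)} = - 3 g - 3 N g$ ($b{\left(g,N \right)} = - 3 \left(1 g + g N\right) = - 3 \left(g + N g\right) = - 3 g - 3 N g$)
$\frac{b{\left(d{\left(c{\left(6 \right)} \right)},-24 \right)}}{71501} = \frac{\left(-3\right) \left(-1\right) 6 \left(1 + 2 \left(\left(-1\right) 6\right)\right) \left(1 - 24\right)}{71501} = \left(-3\right) \left(- 6 \left(1 + 2 \left(-6\right)\right)\right) \left(-23\right) \frac{1}{71501} = \left(-3\right) \left(- 6 \left(1 - 12\right)\right) \left(-23\right) \frac{1}{71501} = \left(-3\right) \left(\left(-6\right) \left(-11\right)\right) \left(-23\right) \frac{1}{71501} = \left(-3\right) 66 \left(-23\right) \frac{1}{71501} = 4554 \cdot \frac{1}{71501} = \frac{4554}{71501}$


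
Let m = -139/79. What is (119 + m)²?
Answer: 85784644/6241 ≈ 13745.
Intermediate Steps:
m = -139/79 (m = -139*1/79 = -139/79 ≈ -1.7595)
(119 + m)² = (119 - 139/79)² = (9262/79)² = 85784644/6241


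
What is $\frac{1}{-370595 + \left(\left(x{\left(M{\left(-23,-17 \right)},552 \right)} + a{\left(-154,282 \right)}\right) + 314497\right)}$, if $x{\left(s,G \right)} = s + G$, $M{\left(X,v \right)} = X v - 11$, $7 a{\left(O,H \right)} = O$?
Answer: $- \frac{1}{55188} \approx -1.812 \cdot 10^{-5}$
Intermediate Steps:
$a{\left(O,H \right)} = \frac{O}{7}$
$M{\left(X,v \right)} = -11 + X v$
$x{\left(s,G \right)} = G + s$
$\frac{1}{-370595 + \left(\left(x{\left(M{\left(-23,-17 \right)},552 \right)} + a{\left(-154,282 \right)}\right) + 314497\right)} = \frac{1}{-370595 + \left(\left(\left(552 - -380\right) + \frac{1}{7} \left(-154\right)\right) + 314497\right)} = \frac{1}{-370595 + \left(\left(\left(552 + \left(-11 + 391\right)\right) - 22\right) + 314497\right)} = \frac{1}{-370595 + \left(\left(\left(552 + 380\right) - 22\right) + 314497\right)} = \frac{1}{-370595 + \left(\left(932 - 22\right) + 314497\right)} = \frac{1}{-370595 + \left(910 + 314497\right)} = \frac{1}{-370595 + 315407} = \frac{1}{-55188} = - \frac{1}{55188}$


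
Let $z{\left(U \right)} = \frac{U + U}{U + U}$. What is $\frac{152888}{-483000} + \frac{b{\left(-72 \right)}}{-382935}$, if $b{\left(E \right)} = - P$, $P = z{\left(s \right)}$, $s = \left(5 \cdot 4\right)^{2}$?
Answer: $- \frac{23232414}{73395875} \approx -0.31654$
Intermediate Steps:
$s = 400$ ($s = 20^{2} = 400$)
$z{\left(U \right)} = 1$ ($z{\left(U \right)} = \frac{2 U}{2 U} = 2 U \frac{1}{2 U} = 1$)
$P = 1$
$b{\left(E \right)} = -1$ ($b{\left(E \right)} = \left(-1\right) 1 = -1$)
$\frac{152888}{-483000} + \frac{b{\left(-72 \right)}}{-382935} = \frac{152888}{-483000} - \frac{1}{-382935} = 152888 \left(- \frac{1}{483000}\right) - - \frac{1}{382935} = - \frac{19111}{60375} + \frac{1}{382935} = - \frac{23232414}{73395875}$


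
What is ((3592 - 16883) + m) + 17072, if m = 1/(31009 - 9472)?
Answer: 81431398/21537 ≈ 3781.0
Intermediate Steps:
m = 1/21537 ≈ 4.6432e-5
((3592 - 16883) + m) + 17072 = ((3592 - 16883) + 1/21537) + 17072 = (-13291 + 1/21537) + 17072 = -286248266/21537 + 17072 = 81431398/21537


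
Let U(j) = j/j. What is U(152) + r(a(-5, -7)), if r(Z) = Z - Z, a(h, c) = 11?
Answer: 1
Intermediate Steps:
r(Z) = 0
U(j) = 1
U(152) + r(a(-5, -7)) = 1 + 0 = 1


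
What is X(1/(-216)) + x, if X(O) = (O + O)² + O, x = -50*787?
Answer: -458978453/11664 ≈ -39350.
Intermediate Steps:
x = -39350
X(O) = O + 4*O² (X(O) = (2*O)² + O = 4*O² + O = O + 4*O²)
X(1/(-216)) + x = (1 + 4/(-216))/(-216) - 39350 = -(1 + 4*(-1/216))/216 - 39350 = -(1 - 1/54)/216 - 39350 = -1/216*53/54 - 39350 = -53/11664 - 39350 = -458978453/11664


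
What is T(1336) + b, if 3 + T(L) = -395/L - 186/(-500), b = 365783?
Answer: 61085272749/167000 ≈ 3.6578e+5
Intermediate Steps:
T(L) = -657/250 - 395/L (T(L) = -3 + (-395/L - 186/(-500)) = -3 + (-395/L - 186*(-1/500)) = -3 + (-395/L + 93/250) = -3 + (93/250 - 395/L) = -657/250 - 395/L)
T(1336) + b = (-657/250 - 395/1336) + 365783 = -488251/167000 + 365783 = 61085272749/167000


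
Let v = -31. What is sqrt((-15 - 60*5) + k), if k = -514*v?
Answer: sqrt(15619) ≈ 124.98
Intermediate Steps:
k = 15934 (k = -514*(-31) = 15934)
sqrt((-15 - 60*5) + k) = sqrt((-15 - 60*5) + 15934) = sqrt((-15 - 300) + 15934) = sqrt(-315 + 15934) = sqrt(15619)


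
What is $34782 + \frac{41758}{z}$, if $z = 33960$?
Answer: $\frac{590619239}{16980} \approx 34783.0$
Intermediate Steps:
$34782 + \frac{41758}{z} = 34782 + \frac{41758}{33960} = 34782 + 41758 \cdot \frac{1}{33960} = 34782 + \frac{20879}{16980} = \frac{590619239}{16980}$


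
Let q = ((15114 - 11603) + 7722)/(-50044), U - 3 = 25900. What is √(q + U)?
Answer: √16217740300989/25022 ≈ 160.94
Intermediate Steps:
U = 25903 (U = 3 + 25900 = 25903)
q = -11233/50044 (q = (3511 + 7722)*(-1/50044) = 11233*(-1/50044) = -11233/50044 ≈ -0.22446)
√(q + U) = √(-11233/50044 + 25903) = √(1296278499/50044) = √16217740300989/25022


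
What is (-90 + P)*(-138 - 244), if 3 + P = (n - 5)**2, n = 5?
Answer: 35526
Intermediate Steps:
P = -3 (P = -3 + (5 - 5)**2 = -3 + 0**2 = -3 + 0 = -3)
(-90 + P)*(-138 - 244) = (-90 - 3)*(-138 - 244) = -93*(-382) = 35526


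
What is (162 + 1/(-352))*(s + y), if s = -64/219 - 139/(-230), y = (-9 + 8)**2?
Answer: 3768707093/17730240 ≈ 212.56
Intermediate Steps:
y = 1 (y = (-1)**2 = 1)
s = 15721/50370 (s = -64*1/219 - 139*(-1/230) = -64/219 + 139/230 = 15721/50370 ≈ 0.31211)
(162 + 1/(-352))*(s + y) = (162 + 1/(-352))*(15721/50370 + 1) = (162 - 1/352)*(66091/50370) = (57023/352)*(66091/50370) = 3768707093/17730240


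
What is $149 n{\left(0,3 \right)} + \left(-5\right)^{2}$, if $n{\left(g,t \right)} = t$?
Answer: $472$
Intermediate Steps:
$149 n{\left(0,3 \right)} + \left(-5\right)^{2} = 149 \cdot 3 + \left(-5\right)^{2} = 447 + 25 = 472$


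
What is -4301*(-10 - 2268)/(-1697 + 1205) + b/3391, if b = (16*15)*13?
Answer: -16611195529/834186 ≈ -19913.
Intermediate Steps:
b = 3120 (b = 240*13 = 3120)
-4301*(-10 - 2268)/(-1697 + 1205) + b/3391 = -4301*(-10 - 2268)/(-1697 + 1205) + 3120/3391 = -4301/((-492/(-2278))) + 3120*(1/3391) = -4301/((-492*(-1/2278))) + 3120/3391 = -4301/246/1139 + 3120/3391 = -4301*1139/246 + 3120/3391 = -4898839/246 + 3120/3391 = -16611195529/834186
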